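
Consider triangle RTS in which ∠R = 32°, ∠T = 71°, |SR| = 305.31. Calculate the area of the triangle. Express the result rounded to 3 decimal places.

The third angle is ∠S = 180° − ∠R − ∠T = 77.00°.
Law of sines: |TS| = |SR|·sin R/sin T ≈ 171.11.
Law of sines: |RT| = |SR|·sin S/sin T ≈ 314.63.
Area = ½·|SR|·|TS|·sin S ≈ 25452.

25451.632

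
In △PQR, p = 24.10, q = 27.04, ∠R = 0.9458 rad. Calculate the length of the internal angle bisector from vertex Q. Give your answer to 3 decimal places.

t_Q ≈ 19.548

By the law of cosines, r² = p² + q² − 2·p·q·cos R = 549.4, so r ≈ 23.439.
Law of cosines again: cos Q = (r² + p² − q²)/(2·r·p) ≈ 0.35321, so ∠Q ≈ 1.2098 rad.
The bisector from Q has length 2·r·p·cos(∠Q/2)/(r+p) ≈ 19.548.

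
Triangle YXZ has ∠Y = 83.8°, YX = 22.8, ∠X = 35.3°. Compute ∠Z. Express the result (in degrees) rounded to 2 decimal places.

The third angle is ∠Z = 180° − ∠Y − ∠X = 60.90°.

60.90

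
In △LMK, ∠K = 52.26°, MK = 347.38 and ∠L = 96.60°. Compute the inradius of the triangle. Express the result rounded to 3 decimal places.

The third angle is ∠M = 180° − ∠K − ∠L = 31.14°.
Law of sines: KL = MK·sin M/sin L ≈ 180.84.
Law of sines: LM = MK·sin K/sin L ≈ 276.54.
Area = ½·MK·KL·sin K ≈ 24839.
Semiperimeter s = (347.38+180.84+276.54)/2 = 402.38.
Inradius = area/s = 24839/402.38 ≈ 61.73.

61.730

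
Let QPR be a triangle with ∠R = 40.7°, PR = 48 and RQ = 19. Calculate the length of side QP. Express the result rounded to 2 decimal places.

35.81

By the law of cosines, QP² = PR² + RQ² − 2·PR·RQ·cos R = 1282.2, so QP ≈ 35.807.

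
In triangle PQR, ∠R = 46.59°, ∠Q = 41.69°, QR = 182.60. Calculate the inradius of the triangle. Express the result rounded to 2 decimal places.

The third angle is ∠P = 180° − ∠Q − ∠R = 91.72°.
Law of sines: RP = QR·sin Q/sin P ≈ 121.5.
Law of sines: PQ = QR·sin R/sin P ≈ 132.71.
Area = ½·QR·RP·sin R ≈ 8058.7.
Semiperimeter s = (182.6+121.5+132.71)/2 = 218.41.
Inradius = area/s = 8058.7/218.41 ≈ 36.898.

r ≈ 36.90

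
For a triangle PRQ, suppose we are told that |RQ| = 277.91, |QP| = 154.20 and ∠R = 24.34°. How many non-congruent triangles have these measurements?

2

|RQ|·sin R = 277.91·sin(24.34°) ≈ 114.5.
Since |RQ| sin R < |QP| < |RQ| (114.5 < 154.20 < 277.91), two triangles exist.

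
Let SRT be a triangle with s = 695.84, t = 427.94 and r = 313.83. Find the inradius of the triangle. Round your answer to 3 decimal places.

61.346

Semiperimeter p = (695.84 + 313.83 + 427.94)/2 = 718.81.
Heron's formula: area = √(718.81·22.965·404.98·290.87) ≈ 44096.
Inradius = area/p = 44096/718.81 ≈ 61.346.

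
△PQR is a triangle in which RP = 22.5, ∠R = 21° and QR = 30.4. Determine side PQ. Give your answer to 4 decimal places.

By the law of cosines, PQ² = QR² + RP² − 2·QR·RP·cos R = 153.27, so PQ ≈ 12.38.

12.3803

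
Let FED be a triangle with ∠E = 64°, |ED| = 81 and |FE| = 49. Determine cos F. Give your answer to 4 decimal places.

0.1822

By the law of cosines, |DF|² = |FE|² + |ED|² − 2·|FE|·|ED|·cos E = 5482.2, so |DF| ≈ 74.042.
Law of cosines again: cos F = (|DF|² + |FE|² − |ED|²)/(2·|DF|·|FE|) ≈ 0.18222, so ∠F ≈ 79.50°.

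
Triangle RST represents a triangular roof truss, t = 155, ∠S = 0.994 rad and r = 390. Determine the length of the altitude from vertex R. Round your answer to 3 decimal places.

By the law of cosines, s² = t² + r² − 2·t·r·cos S = 1.1019e+05, so s ≈ 331.95.
Area = ½·t·r·sin S ≈ 25335.
The altitude from R has length 2·area/r ≈ 129.92.

129.923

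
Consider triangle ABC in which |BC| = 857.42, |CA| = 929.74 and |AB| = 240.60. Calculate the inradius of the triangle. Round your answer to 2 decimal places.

Semiperimeter s = (857.42 + 929.74 + 240.6)/2 = 1013.9.
Heron's formula: area = √(1013.9·156.46·84.14·773.28) ≈ 1.0159e+05.
Inradius = area/s = 1.0159e+05/1013.9 ≈ 100.2.

r ≈ 100.20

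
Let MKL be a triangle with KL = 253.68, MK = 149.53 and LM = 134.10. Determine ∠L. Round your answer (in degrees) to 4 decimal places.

By the law of cosines, cos L = (KL² + LM² − MK²) / (2·KL·LM) ≈ 0.88154, so ∠L ≈ 28.17°.

28.1716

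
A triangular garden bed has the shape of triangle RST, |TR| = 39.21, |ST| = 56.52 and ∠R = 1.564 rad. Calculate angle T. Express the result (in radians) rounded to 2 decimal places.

∠T ≈ 0.81 rad

Law of sines: sin S = |TR|·sin R/|ST| ≈ 0.69372.
Since |ST| ≥ |TR|, only the acute value applies: ∠S ≈ 0.767 rad.
Then ∠T = π − ∠R − ∠S ≈ 0.811 rad.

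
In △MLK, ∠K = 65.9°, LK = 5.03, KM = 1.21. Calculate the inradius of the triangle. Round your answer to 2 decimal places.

0.51

By the law of cosines, ML² = LK² + KM² − 2·LK·KM·cos K = 21.795, so ML ≈ 4.6685.
Area = ½·LK·KM·sin K ≈ 2.7779.
Semiperimeter s = (5.03+1.21+4.6685)/2 = 5.4542.
Inradius = area/s = 2.7779/5.4542 ≈ 0.50931.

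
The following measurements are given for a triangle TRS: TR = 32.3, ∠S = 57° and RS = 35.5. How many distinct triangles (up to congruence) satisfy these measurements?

2

RS·sin S = 35.5·sin(57°) ≈ 29.77.
Since RS sin S < TR < RS (29.77 < 32.3 < 35.5), two triangles exist.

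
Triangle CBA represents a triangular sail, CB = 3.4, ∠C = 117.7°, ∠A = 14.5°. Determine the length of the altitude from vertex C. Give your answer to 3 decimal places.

The third angle is ∠B = 180° − ∠A − ∠C = 47.80°.
Law of sines: BA = CB·sin C/sin A ≈ 12.023.
Law of sines: AC = CB·sin B/sin A ≈ 10.06.
Area = ½·CB·BA·sin B ≈ 15.141.
The altitude from C has length 2·area/BA ≈ 2.5187.

2.519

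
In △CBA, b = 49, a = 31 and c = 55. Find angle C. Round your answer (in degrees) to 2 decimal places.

∠C ≈ 83.63°

By the law of cosines, cos C = (b² + a² − c²) / (2·b·a) ≈ 0.11093, so ∠C ≈ 83.63°.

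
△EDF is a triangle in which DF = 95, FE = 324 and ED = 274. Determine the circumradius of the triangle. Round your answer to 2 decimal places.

176.84

By the law of cosines, cos E = (FE² + ED² − DF²) / (2·FE·ED) ≈ 0.96325, so ∠E ≈ 15.58°.
Circumradius = DF/(2 sin E) ≈ 176.84.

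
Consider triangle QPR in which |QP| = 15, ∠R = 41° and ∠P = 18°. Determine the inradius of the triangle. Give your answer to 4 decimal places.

The third angle is ∠Q = 180° − ∠P − ∠R = 121.00°.
Law of sines: |PR| = |QP|·sin Q/sin R ≈ 19.598.
Law of sines: |RQ| = |QP|·sin P/sin R ≈ 7.0653.
Area = ½·|QP|·|PR|·sin P ≈ 45.421.
Semiperimeter s = (19.598+7.0653+15)/2 = 20.832.
Inradius = area/s = 45.421/20.832 ≈ 2.1804.

2.1804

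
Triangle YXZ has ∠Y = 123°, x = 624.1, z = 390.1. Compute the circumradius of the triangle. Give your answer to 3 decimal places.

By the law of cosines, y² = x² + z² − 2·x·z·cos Y = 8.0688e+05, so y ≈ 898.26.
Area = ½·x·z·sin Y ≈ 1.0209e+05.
Circumradius = y/(2 sin Y) ≈ 535.53.

535.528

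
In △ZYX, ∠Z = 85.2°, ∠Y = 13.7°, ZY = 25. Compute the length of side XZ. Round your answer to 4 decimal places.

The third angle is ∠X = 180° − ∠Z − ∠Y = 81.10°.
Law of sines: XZ = ZY·sin Y/sin X ≈ 5.9931.

5.9931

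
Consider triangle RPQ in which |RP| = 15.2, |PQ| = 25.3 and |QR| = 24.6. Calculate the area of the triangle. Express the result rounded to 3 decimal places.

Semiperimeter s = (25.3 + 24.6 + 15.2)/2 = 32.55.
Heron's formula: area = √(32.55·7.25·7.95·17.35) ≈ 180.42.

area ≈ 180.417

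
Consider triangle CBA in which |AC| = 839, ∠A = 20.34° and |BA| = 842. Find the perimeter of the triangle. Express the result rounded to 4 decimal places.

By the law of cosines, |CB|² = |BA|² + |AC|² − 2·|BA|·|AC|·cos A = 88107, so |CB| ≈ 296.83.
Semiperimeter s = (842+839+296.83)/2 = 988.91.
Perimeter = 842 + 839 + 296.83 = 1977.8.

1977.8278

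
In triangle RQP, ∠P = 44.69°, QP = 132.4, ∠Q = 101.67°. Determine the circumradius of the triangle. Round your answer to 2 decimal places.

The third angle is ∠R = 180° − ∠Q − ∠P = 33.64°.
Law of sines: PR = QP·sin Q/sin R ≈ 234.06.
Law of sines: RQ = QP·sin P/sin R ≈ 168.08.
Circumradius = QP/(2 sin R) ≈ 119.5.

119.50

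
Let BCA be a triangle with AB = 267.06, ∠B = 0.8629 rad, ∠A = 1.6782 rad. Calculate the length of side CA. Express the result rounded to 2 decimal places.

359.07

The third angle is ∠C = π − ∠A − ∠B = 0.6005 rad.
Law of sines: CA = AB·sin B/sin C ≈ 359.07.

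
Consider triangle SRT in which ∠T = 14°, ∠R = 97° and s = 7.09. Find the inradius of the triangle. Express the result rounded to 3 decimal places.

The third angle is ∠S = 180° − ∠R − ∠T = 69.00°.
Law of sines: r = s·sin R/sin S ≈ 7.5378.
Law of sines: t = s·sin T/sin S ≈ 1.8373.
Area = ½·s·r·sin T ≈ 6.4645.
Semiperimeter p = (7.09+7.5378+1.8373)/2 = 8.2325.
Inradius = area/p = 6.4645/8.2325 ≈ 0.78524.

0.785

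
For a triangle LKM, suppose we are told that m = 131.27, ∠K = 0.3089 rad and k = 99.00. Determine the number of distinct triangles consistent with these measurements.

m·sin K = 131.27·sin(0.3089 rad) ≈ 39.91.
Since m sin K < k < m (39.91 < 99.00 < 131.27), two triangles exist.

2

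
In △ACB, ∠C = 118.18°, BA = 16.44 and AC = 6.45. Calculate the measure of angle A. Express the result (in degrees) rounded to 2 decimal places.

Law of sines: sin B = AC·sin C/BA ≈ 0.34583.
Since BA ≥ AC, only the acute value applies: ∠B ≈ 20.23°.
Then ∠A = 180° − ∠C − ∠B ≈ 41.59°.

41.59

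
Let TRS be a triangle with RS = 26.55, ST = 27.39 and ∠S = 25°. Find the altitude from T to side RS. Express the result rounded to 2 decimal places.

By the law of cosines, TR² = RS² + ST² − 2·RS·ST·cos S = 136.97, so TR ≈ 11.704.
Area = ½·RS·ST·sin S ≈ 153.66.
The altitude from T has length 2·area/RS ≈ 11.576.

h_T ≈ 11.58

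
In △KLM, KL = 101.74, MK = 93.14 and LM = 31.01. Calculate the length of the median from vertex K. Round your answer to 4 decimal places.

96.2945

Median from K: ½√(2·MK² + 2·KL² − LM²) ≈ 96.295.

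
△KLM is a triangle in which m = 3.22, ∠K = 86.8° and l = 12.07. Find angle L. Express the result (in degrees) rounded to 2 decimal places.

By the law of cosines, k² = l² + m² − 2·l·m·cos K = 151.71, so k ≈ 12.317.
Law of cosines again: cos L = (m² + k² − l²)/(2·m·k) ≈ 0.20672, so ∠L ≈ 78.07°.

78.07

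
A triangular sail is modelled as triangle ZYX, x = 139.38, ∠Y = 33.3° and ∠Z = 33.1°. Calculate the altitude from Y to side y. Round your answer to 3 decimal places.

h_Y ≈ 76.116

The third angle is ∠X = 180° − ∠Z − ∠Y = 113.60°.
Law of sines: z = x·sin Z/sin X ≈ 83.063.
Law of sines: y = x·sin Y/sin X ≈ 83.507.
Area = ½·x·z·sin Y ≈ 3178.1.
The altitude from Y has length 2·area/y ≈ 76.116.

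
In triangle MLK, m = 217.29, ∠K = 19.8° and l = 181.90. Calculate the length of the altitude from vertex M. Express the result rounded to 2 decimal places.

61.62

By the law of cosines, k² = m² + l² − 2·m·l·cos K = 5925.8, so k ≈ 76.979.
Area = ½·m·l·sin K ≈ 6694.3.
The altitude from M has length 2·area/m ≈ 61.616.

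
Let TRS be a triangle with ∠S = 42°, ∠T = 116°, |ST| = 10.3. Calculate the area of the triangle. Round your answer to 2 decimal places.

area ≈ 85.16

The third angle is ∠R = 180° − ∠S − ∠T = 22.00°.
Law of sines: |RS| = |ST|·sin T/sin R ≈ 24.713.
Law of sines: |TR| = |ST|·sin S/sin R ≈ 18.398.
Area = ½·|ST|·|RS|·sin S ≈ 85.161.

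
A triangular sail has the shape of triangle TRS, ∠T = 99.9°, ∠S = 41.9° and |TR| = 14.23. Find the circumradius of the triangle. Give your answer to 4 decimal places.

The third angle is ∠R = 180° − ∠S − ∠T = 38.20°.
Law of sines: |RS| = |TR|·sin T/sin S ≈ 20.99.
Law of sines: |ST| = |TR|·sin R/sin S ≈ 13.177.
Circumradius = |TR|/(2 sin S) ≈ 10.654.

10.6539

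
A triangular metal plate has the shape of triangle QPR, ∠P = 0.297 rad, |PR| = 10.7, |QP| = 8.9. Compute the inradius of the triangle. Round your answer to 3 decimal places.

r ≈ 1.212

By the law of cosines, |RQ|² = |QP|² + |PR|² − 2·|QP|·|PR|·cos P = 11.579, so |RQ| ≈ 3.4027.
Area = ½·|QP|·|PR|·sin P ≈ 13.935.
Semiperimeter s = (10.7+3.4027+8.9)/2 = 11.501.
Inradius = area/s = 13.935/11.501 ≈ 1.2116.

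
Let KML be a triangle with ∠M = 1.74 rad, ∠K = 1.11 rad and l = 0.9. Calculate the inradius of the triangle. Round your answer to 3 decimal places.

The third angle is ∠L = π − ∠K − ∠M = 0.292 rad.
Law of sines: k = l·sin K/sin L ≈ 2.8041.
Law of sines: m = l·sin M/sin L ≈ 3.086.
Area = ½·l·k·sin M ≈ 1.2438.
Semiperimeter s = (2.8041+3.086+0.9)/2 = 3.3951.
Inradius = area/s = 1.2438/3.3951 ≈ 0.36637.

r ≈ 0.366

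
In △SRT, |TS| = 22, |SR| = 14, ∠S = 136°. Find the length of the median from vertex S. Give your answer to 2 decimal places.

By the law of cosines, |RT|² = |TS|² + |SR|² − 2·|TS|·|SR|·cos S = 1123.1, so |RT| ≈ 33.513.
Median from S: ½√(2·|TS|² + 2·|SR|² − |RT|²) ≈ 7.6956.

m_S ≈ 7.70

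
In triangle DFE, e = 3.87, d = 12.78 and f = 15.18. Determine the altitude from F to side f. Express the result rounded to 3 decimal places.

Semiperimeter s = (12.78 + 15.18 + 3.87)/2 = 15.915.
Heron's formula: area = √(15.915·3.135·0.735·12.045) ≈ 21.017.
The altitude from F has length 2·area/f ≈ 2.769.

h_F ≈ 2.769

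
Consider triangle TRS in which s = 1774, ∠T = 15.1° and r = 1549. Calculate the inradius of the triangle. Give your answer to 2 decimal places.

187.72

By the law of cosines, t² = r² + s² − 2·r·s·cos T = 2.4038e+05, so t ≈ 490.29.
Area = ½·r·s·sin T ≈ 3.5792e+05.
Semiperimeter p = (490.29+1549+1774)/2 = 1906.6.
Inradius = area/p = 3.5792e+05/1906.6 ≈ 187.72.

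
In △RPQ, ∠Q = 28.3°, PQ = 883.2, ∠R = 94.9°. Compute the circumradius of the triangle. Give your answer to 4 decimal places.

443.2198

The third angle is ∠P = 180° − ∠Q − ∠R = 56.80°.
Law of sines: QR = PQ·sin P/sin R ≈ 741.74.
Law of sines: RP = PQ·sin Q/sin R ≈ 420.25.
Circumradius = PQ/(2 sin R) ≈ 443.22.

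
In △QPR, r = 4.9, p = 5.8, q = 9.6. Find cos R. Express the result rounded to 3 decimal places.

cos R ≈ 0.914

By the law of cosines, cos R = (q² + p² − r²) / (2·q·p) ≈ 0.91406, so ∠R ≈ 23.93°.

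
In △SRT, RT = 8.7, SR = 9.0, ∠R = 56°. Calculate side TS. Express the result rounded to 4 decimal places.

By the law of cosines, TS² = SR² + RT² − 2·SR·RT·cos R = 69.12, so TS ≈ 8.3139.

8.3139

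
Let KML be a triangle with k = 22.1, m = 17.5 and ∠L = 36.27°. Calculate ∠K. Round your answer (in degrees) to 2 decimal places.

∠K ≈ 91.39°

By the law of cosines, l² = k² + m² − 2·k·m·cos L = 171.03, so l ≈ 13.078.
Law of cosines again: cos K = (m² + l² − k²)/(2·m·l) ≈ -0.02431, so ∠K ≈ 91.39°.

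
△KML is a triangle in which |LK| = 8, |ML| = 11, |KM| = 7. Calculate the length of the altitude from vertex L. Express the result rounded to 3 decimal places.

Semiperimeter s = (11 + 8 + 7)/2 = 13.
Heron's formula: area = √(13·2·5·6) ≈ 27.928.
The altitude from L has length 2·area/|KM| ≈ 7.9796.

h_L ≈ 7.980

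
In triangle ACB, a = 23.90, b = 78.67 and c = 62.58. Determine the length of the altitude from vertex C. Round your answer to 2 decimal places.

Semiperimeter s = (23.9 + 62.58 + 78.67)/2 = 82.575.
Heron's formula: area = √(82.575·58.675·19.995·3.905) ≈ 615.07.
The altitude from C has length 2·area/c ≈ 19.657.

h_C ≈ 19.66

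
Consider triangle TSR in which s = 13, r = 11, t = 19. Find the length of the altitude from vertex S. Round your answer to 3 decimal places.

Semiperimeter p = (19 + 13 + 11)/2 = 21.5.
Heron's formula: area = √(21.5·2.5·8.5·10.5) ≈ 69.262.
The altitude from S has length 2·area/s ≈ 10.656.

10.656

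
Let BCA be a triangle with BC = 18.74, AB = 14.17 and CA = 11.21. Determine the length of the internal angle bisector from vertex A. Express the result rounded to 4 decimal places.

8.4996

By the law of cosines, cos A = (CA² + AB² − BC²) / (2·CA·AB) ≈ -0.07786, so ∠A ≈ 94.47°.
The bisector from A has length 2·CA·AB·cos(∠A/2)/(CA+AB) ≈ 8.4996.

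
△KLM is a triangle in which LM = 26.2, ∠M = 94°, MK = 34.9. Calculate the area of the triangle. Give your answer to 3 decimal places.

Area = ½·LM·MK·sin M ≈ 456.08.

456.076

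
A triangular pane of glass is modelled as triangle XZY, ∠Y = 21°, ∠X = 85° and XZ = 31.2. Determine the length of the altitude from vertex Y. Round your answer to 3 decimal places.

The third angle is ∠Z = 180° − ∠Y − ∠X = 74.00°.
Law of sines: ZY = XZ·sin X/sin Y ≈ 86.73.
Law of sines: YX = XZ·sin Z/sin Y ≈ 83.689.
Area = ½·XZ·ZY·sin Z ≈ 1300.6.
The altitude from Y has length 2·area/XZ ≈ 83.37.

83.370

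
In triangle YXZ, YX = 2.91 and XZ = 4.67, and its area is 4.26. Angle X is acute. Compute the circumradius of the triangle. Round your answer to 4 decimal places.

R ≈ 2.4061

From area = ½·YX·XZ·sin X, we get sin X = 2·area/(YX·XZ) ≈ 0.62695.
Taking the acute solution, ∠X ≈ 38.83°.
Law of cosines then gives ZY ≈ 3.017.
Circumradius = ZY/(2 sin X) ≈ 2.4061.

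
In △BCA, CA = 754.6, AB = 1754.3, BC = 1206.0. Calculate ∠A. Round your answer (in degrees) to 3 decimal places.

34.093

By the law of cosines, cos A = (CA² + AB² − BC²) / (2·CA·AB) ≈ 0.82813, so ∠A ≈ 34.09°.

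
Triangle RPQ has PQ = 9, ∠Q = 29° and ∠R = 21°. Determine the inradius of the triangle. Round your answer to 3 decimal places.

2.077

The third angle is ∠P = 180° − ∠Q − ∠R = 130.00°.
Law of sines: QR = PQ·sin P/sin R ≈ 19.238.
Law of sines: RP = PQ·sin Q/sin R ≈ 12.175.
Area = ½·PQ·QR·sin Q ≈ 41.971.
Semiperimeter s = (9+19.238+12.175)/2 = 20.207.
Inradius = area/s = 41.971/20.207 ≈ 2.0771.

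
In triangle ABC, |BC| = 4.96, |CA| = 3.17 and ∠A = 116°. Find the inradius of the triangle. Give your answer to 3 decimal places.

r ≈ 0.704

Law of sines: sin B = |CA|·sin A/|BC| ≈ 0.57443.
Since |BC| ≥ |CA|, only the acute value applies: ∠B ≈ 35.06°.
Then ∠C = 180° − ∠A − ∠B ≈ 28.94°.
Law of sines gives |AB| = |BC|·sin C/sin A ≈ 2.6704.
Area = ½·|BC|·|CA|·sin C ≈ 3.8042.
Semiperimeter s = (4.96+3.17+2.6704)/2 = 5.4002.
Inradius = area/s = 3.8042/5.4002 ≈ 0.70446.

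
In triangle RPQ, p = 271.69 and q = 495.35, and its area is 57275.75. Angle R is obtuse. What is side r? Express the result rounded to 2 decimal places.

From area = ½·p·q·sin R, we get sin R = 2·area/(p·q) ≈ 0.85117.
Taking the obtuse solution, ∠R ≈ 121.66°.
Law of cosines then gives r ≈ 678.58.

678.58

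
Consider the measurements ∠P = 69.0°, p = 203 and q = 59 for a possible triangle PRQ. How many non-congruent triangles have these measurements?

1

q·sin P = 59·sin(69.0°) ≈ 55.08.
Since p ≥ q, exactly one triangle exists.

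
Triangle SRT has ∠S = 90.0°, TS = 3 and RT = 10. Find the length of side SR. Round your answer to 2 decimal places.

Law of sines: sin R = TS·sin S/RT ≈ 0.30000.
Since RT ≥ TS, only the acute value applies: ∠R ≈ 17.46°.
Then ∠T = 180° − ∠S − ∠R ≈ 72.54°.
Law of sines gives SR = RT·sin T/sin S ≈ 9.5394.

9.54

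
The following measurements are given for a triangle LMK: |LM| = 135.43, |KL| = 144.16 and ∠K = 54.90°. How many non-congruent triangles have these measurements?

|KL|·sin K = 144.16·sin(54.90°) ≈ 117.9.
Since |KL| sin K < |LM| < |KL| (117.9 < 135.43 < 144.16), two triangles exist.

2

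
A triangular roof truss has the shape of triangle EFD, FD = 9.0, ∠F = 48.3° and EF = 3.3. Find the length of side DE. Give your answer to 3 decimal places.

By the law of cosines, DE² = EF² + FD² − 2·EF·FD·cos F = 52.375, so DE ≈ 7.2371.

7.237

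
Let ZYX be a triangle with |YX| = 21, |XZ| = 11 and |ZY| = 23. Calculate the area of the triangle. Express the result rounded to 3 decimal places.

Semiperimeter s = (21 + 11 + 23)/2 = 27.5.
Heron's formula: area = √(27.5·6.5·16.5·4.5) ≈ 115.2.

115.205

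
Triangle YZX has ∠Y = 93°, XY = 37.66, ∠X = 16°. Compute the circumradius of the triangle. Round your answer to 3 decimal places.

R ≈ 19.915

The third angle is ∠Z = 180° − ∠X − ∠Y = 71.00°.
Law of sines: ZX = XY·sin Y/sin Z ≈ 39.775.
Law of sines: YZ = XY·sin X/sin Z ≈ 10.979.
Circumradius = XY/(2 sin Z) ≈ 19.915.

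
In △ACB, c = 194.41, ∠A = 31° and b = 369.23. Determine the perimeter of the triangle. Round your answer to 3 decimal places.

perimeter ≈ 789.622

By the law of cosines, a² = c² + b² − 2·c·b·cos A = 51068, so a ≈ 225.98.
Semiperimeter s = (225.98+194.41+369.23)/2 = 394.81.
Perimeter = 225.98 + 194.41 + 369.23 = 789.62.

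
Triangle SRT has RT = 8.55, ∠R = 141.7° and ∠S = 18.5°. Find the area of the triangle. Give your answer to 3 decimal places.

The third angle is ∠T = 180° − ∠S − ∠R = 19.80°.
Law of sines: TS = RT·sin R/sin S ≈ 16.7.
Law of sines: SR = RT·sin T/sin S ≈ 9.1275.
Area = ½·RT·TS·sin T ≈ 24.184.

area ≈ 24.184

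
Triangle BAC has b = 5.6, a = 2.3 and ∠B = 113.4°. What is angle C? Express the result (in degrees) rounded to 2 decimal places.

Law of sines: sin A = a·sin B/b ≈ 0.37693.
Since b ≥ a, only the acute value applies: ∠A ≈ 22.14°.
Then ∠C = 180° − ∠B − ∠A ≈ 44.46°.

44.46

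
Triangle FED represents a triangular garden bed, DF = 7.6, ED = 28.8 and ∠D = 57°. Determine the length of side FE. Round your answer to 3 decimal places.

25.471

By the law of cosines, FE² = ED² + DF² − 2·ED·DF·cos D = 648.78, so FE ≈ 25.471.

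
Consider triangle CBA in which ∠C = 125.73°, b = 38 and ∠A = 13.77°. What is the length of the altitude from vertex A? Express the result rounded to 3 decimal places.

30.848

The third angle is ∠B = 180° − ∠A − ∠C = 40.50°.
Law of sines: c = b·sin C/sin B ≈ 47.498.
Law of sines: a = b·sin A/sin B ≈ 13.927.
Area = ½·b·c·sin A ≈ 214.81.
The altitude from A has length 2·area/a ≈ 30.848.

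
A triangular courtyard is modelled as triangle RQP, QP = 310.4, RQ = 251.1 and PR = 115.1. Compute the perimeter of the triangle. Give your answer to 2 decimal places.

676.60

Perimeter = 310.4 + 115.1 + 251.1 = 676.6.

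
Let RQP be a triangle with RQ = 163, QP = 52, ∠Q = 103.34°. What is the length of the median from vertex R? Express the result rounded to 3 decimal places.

By the law of cosines, PR² = RQ² + QP² − 2·RQ·QP·cos Q = 33184, so PR ≈ 182.17.
Median from R: ½√(2·PR² + 2·RQ² − QP²) ≈ 170.88.

m_R ≈ 170.882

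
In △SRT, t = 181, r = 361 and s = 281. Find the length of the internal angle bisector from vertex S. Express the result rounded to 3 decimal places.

t_S ≈ 218.582

By the law of cosines, cos S = (r² + t² − s²) / (2·r·t) ≈ 0.64371, so ∠S ≈ 49.93°.
The bisector from S has length 2·r·t·cos(∠S/2)/(r+t) ≈ 218.58.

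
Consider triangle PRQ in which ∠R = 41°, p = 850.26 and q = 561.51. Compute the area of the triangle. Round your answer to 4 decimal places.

Area = ½·q·p·sin R ≈ 1.5661e+05.

area ≈ 156610.9647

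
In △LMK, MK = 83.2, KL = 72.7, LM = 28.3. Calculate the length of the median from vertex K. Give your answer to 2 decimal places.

76.83

Median from K: ½√(2·MK² + 2·KL² − LM²) ≈ 76.835.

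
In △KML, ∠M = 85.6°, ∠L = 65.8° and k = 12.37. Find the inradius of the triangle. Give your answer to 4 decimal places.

The third angle is ∠K = 180° − ∠M − ∠L = 28.60°.
Law of sines: m = k·sin M/sin K ≈ 25.765.
Law of sines: l = k·sin L/sin K ≈ 23.57.
Area = ½·k·m·sin L ≈ 145.35.
Semiperimeter s = (12.37+25.765+23.57)/2 = 30.853.
Inradius = area/s = 145.35/30.853 ≈ 4.7112.

r ≈ 4.7112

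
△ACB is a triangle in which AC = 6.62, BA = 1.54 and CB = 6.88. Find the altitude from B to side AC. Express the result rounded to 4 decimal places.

1.5376

Semiperimeter s = (6.88 + 1.54 + 6.62)/2 = 7.52.
Heron's formula: area = √(7.52·0.64·5.98·0.9) ≈ 5.0894.
The altitude from B has length 2·area/AC ≈ 1.5376.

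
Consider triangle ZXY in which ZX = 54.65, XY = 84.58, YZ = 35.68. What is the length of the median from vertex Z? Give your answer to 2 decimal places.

Median from Z: ½√(2·YZ² + 2·ZX² − XY²) ≈ 18.477.

m_Z ≈ 18.48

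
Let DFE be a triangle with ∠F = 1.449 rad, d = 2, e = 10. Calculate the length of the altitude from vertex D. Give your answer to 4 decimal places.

By the law of cosines, f² = e² + d² − 2·e·d·cos F = 99.14, so f ≈ 9.9569.
Area = ½·e·d·sin F ≈ 9.9259.
The altitude from D has length 2·area/d ≈ 9.9259.

9.9259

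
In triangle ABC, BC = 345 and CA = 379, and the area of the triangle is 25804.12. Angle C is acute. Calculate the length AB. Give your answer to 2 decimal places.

149.62

From area = ½·BC·CA·sin C, we get sin C = 2·area/(BC·CA) ≈ 0.39469.
Taking the acute solution, ∠C ≈ 23.25°.
Law of cosines then gives AB ≈ 149.62.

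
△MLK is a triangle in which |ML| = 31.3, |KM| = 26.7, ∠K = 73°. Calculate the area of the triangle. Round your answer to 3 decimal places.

Law of sines: sin L = |KM|·sin K/|ML| ≈ 0.81576.
Since |ML| ≥ |KM|, only the acute value applies: ∠L ≈ 54.66°.
Then ∠M = 180° − ∠K − ∠L ≈ 52.34°.
Law of sines gives |LK| = |ML|·sin M/sin K ≈ 25.91.
Area = ½·|ML|·|KM|·sin M ≈ 330.78.

area ≈ 330.783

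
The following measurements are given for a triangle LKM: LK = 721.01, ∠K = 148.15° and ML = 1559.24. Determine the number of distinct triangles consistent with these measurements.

1

LK·sin K = 721.01·sin(148.15°) ≈ 380.5.
Since ∠K is not acute, a triangle exists only if ML > LK; here ML > LK, so there is exactly one triangle.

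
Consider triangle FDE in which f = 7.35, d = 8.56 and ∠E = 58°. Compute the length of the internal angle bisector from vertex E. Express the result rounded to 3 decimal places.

t_E ≈ 6.917

By the law of cosines, e² = f² + d² − 2·f·d·cos E = 60.615, so e ≈ 7.7856.
The bisector from E has length 2·f·d·cos(∠E/2)/(f+d) ≈ 6.9174.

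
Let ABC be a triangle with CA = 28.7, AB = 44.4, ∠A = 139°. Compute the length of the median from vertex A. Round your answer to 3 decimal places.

By the law of cosines, BC² = CA² + AB² − 2·CA·AB·cos A = 4718.5, so BC ≈ 68.691.
Median from A: ½√(2·CA² + 2·AB² − BC²) ≈ 14.762.

m_A ≈ 14.762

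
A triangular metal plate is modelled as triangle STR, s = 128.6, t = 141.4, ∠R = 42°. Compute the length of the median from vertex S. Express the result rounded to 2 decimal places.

By the law of cosines, r² = s² + t² − 2·s·t·cos R = 9505.2, so r ≈ 97.494.
Median from S: ½√(2·t² + 2·r² − s²) ≈ 103.03.

103.03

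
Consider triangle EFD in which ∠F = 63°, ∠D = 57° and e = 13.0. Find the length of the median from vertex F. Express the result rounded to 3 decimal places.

10.910

The third angle is ∠E = 180° − ∠F − ∠D = 60.00°.
Law of sines: f = e·sin F/sin E ≈ 13.375.
Law of sines: d = e·sin D/sin E ≈ 12.589.
Median from F: ½√(2·d² + 2·e² − f²) ≈ 10.91.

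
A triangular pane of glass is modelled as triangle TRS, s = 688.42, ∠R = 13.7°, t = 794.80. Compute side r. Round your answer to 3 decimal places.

By the law of cosines, r² = s² + t² − 2·s·t·cos R = 42451, so r ≈ 206.04.

206.036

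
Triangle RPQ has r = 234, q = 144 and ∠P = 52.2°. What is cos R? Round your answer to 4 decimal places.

cos R ≈ 0.0031

By the law of cosines, p² = q² + r² − 2·q·r·cos P = 34187, so p ≈ 184.9.
Law of cosines again: cos R = (p² + q² − r²)/(2·p·q) ≈ 0.00314, so ∠R ≈ 89.82°.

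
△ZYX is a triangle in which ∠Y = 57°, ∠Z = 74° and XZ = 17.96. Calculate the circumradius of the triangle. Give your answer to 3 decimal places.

R ≈ 10.707

The third angle is ∠X = 180° − ∠Z − ∠Y = 49.00°.
Law of sines: YX = XZ·sin Z/sin Y ≈ 20.585.
Law of sines: ZY = XZ·sin X/sin Y ≈ 16.162.
Circumradius = XZ/(2 sin Y) ≈ 10.707.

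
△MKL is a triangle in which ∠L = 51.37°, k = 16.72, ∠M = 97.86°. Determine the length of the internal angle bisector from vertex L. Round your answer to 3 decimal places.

t_L ≈ 19.873

The third angle is ∠K = 180° − ∠L − ∠M = 30.77°.
Law of sines: m = k·sin M/sin K ≈ 32.375.
Law of sines: l = k·sin L/sin K ≈ 25.531.
The bisector from L has length 2·m·k·cos(∠L/2)/(m+k) ≈ 19.873.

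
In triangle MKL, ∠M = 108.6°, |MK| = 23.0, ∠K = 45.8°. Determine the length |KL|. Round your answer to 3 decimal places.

50.450

The third angle is ∠L = 180° − ∠M − ∠K = 25.60°.
Law of sines: |KL| = |MK|·sin M/sin L ≈ 50.45.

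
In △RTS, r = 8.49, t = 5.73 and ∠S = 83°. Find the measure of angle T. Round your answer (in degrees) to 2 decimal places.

∠T ≈ 36.13°

By the law of cosines, s² = r² + t² − 2·r·t·cos S = 93.056, so s ≈ 9.6465.
Law of cosines again: cos T = (s² + r² − t²)/(2·s·r) ≈ 0.80772, so ∠T ≈ 36.13°.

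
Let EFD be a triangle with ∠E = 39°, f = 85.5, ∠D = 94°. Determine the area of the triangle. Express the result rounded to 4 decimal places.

area ≈ 3137.5262

The third angle is ∠F = 180° − ∠D − ∠E = 47.00°.
Law of sines: e = f·sin E/sin F ≈ 73.572.
Law of sines: d = f·sin D/sin F ≈ 116.62.
Area = ½·f·e·sin D ≈ 3137.5.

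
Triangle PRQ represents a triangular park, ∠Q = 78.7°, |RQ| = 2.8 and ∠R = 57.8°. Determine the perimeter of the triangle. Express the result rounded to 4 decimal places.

10.2309

The third angle is ∠P = 180° − ∠R − ∠Q = 43.50°.
Law of sines: |QP| = |RQ|·sin R/sin P ≈ 3.442.
Law of sines: |PR| = |RQ|·sin Q/sin P ≈ 3.9888.
Semiperimeter s = (2.8+3.442+3.9888)/2 = 5.1154.
Perimeter = 2.8 + 3.442 + 3.9888 = 10.231.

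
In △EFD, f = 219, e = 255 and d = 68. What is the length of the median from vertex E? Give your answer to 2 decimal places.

m_E ≈ 100.18

Median from E: ½√(2·f² + 2·d² − e²) ≈ 100.18.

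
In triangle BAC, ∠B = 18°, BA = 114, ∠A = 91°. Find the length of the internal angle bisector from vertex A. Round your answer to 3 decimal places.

t_A ≈ 39.364

The third angle is ∠C = 180° − ∠B − ∠A = 71.00°.
Law of sines: AC = BA·sin B/sin C ≈ 37.258.
Law of sines: CB = BA·sin A/sin C ≈ 120.55.
The bisector from A has length 2·BA·AC·cos(∠A/2)/(BA+AC) ≈ 39.364.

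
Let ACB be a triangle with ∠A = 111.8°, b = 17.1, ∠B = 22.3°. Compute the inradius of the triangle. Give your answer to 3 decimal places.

The third angle is ∠C = 180° − ∠B − ∠A = 45.90°.
Law of sines: a = b·sin A/sin B ≈ 41.842.
Law of sines: c = b·sin C/sin B ≈ 32.362.
Area = ½·b·a·sin C ≈ 256.91.
Semiperimeter s = (41.842+32.362+17.1)/2 = 45.652.
Inradius = area/s = 256.91/45.652 ≈ 5.6275.

r ≈ 5.628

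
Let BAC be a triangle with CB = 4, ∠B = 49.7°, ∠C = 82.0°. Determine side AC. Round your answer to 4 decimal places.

4.0859

The third angle is ∠A = 180° − ∠C − ∠B = 48.30°.
Law of sines: AC = CB·sin B/sin A ≈ 4.0859.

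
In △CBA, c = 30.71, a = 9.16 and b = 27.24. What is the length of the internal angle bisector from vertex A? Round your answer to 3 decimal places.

28.559

By the law of cosines, cos A = (c² + b² − a²) / (2·c·b) ≈ 0.95705, so ∠A ≈ 16.85°.
The bisector from A has length 2·c·b·cos(∠A/2)/(c+b) ≈ 28.559.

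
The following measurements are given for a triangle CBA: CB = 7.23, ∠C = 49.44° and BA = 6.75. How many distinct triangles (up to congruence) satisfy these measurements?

CB·sin C = 7.23·sin(49.44°) ≈ 5.493.
Since CB sin C < BA < CB (5.493 < 6.75 < 7.23), two triangles exist.

2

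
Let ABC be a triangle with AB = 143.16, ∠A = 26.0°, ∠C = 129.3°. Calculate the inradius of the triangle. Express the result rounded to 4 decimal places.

The third angle is ∠B = 180° − ∠C − ∠A = 24.70°.
Law of sines: BC = AB·sin A/sin C ≈ 81.098.
Law of sines: CA = AB·sin B/sin C ≈ 77.305.
Area = ½·AB·BC·sin B ≈ 2425.7.
Semiperimeter s = (81.098+77.305+143.16)/2 = 150.78.
Inradius = area/s = 2425.7/150.78 ≈ 16.088.

16.0877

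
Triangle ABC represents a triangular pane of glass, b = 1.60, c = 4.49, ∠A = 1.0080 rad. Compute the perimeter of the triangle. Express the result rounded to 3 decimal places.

perimeter ≈ 9.970

By the law of cosines, a² = b² + c² − 2·b·c·cos A = 15.054, so a ≈ 3.8799.
Semiperimeter s = (3.8799+1.6+4.49)/2 = 4.985.
Perimeter = 3.8799 + 1.6 + 4.49 = 9.9699.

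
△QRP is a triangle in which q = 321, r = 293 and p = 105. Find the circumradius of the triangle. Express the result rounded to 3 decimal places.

By the law of cosines, cos Q = (r² + p² − q²) / (2·r·p) ≈ -0.10023, so ∠Q ≈ 95.75°.
Circumradius = q/(2 sin Q) ≈ 161.31.

161.312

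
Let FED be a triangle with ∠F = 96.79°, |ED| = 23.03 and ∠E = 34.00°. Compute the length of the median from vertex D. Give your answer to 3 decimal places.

m_D ≈ 16.499

The third angle is ∠D = 180° − ∠F − ∠E = 49.21°.
Law of sines: |DF| = |ED|·sin E/sin F ≈ 12.969.
Law of sines: |FE| = |ED|·sin D/sin F ≈ 17.559.
Median from D: ½√(2·|ED|² + 2·|DF|² − |FE|²) ≈ 16.499.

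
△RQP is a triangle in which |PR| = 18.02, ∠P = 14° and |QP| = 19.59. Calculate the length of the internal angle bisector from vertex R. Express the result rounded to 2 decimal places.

4.81

By the law of cosines, |RQ|² = |QP|² + |PR|² − 2·|QP|·|PR|·cos P = 23.437, so |RQ| ≈ 4.8412.
Law of cosines again: cos R = (|PR|² + |RQ|² − |QP|²)/(2·|PR|·|RQ|) ≈ -0.20410, so ∠R ≈ 101.78°.
The bisector from R has length 2·|PR|·|RQ|·cos(∠R/2)/(|PR|+|RQ|) ≈ 4.8145.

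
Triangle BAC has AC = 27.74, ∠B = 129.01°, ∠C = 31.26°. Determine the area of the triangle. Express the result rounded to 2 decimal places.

The third angle is ∠A = 180° − ∠C − ∠B = 19.73°.
Law of sines: CB = AC·sin A/sin B ≈ 12.052.
Law of sines: BA = AC·sin C/sin B ≈ 18.525.
Area = ½·AC·CB·sin C ≈ 86.742.

area ≈ 86.74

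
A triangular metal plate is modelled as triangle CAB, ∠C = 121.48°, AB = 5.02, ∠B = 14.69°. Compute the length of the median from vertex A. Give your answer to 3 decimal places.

The third angle is ∠A = 180° − ∠B − ∠C = 43.83°.
Law of sines: BC = AB·sin A/sin C ≈ 4.0764.
Law of sines: CA = AB·sin B/sin C ≈ 1.4927.
Median from A: ½√(2·CA² + 2·AB² − BC²) ≈ 3.0919.

m_A ≈ 3.092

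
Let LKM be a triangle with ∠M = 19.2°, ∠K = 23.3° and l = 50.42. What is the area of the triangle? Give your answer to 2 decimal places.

area ≈ 244.74

The third angle is ∠L = 180° − ∠K − ∠M = 137.50°.
Law of sines: k = l·sin K/sin L ≈ 29.52.
Law of sines: m = l·sin M/sin L ≈ 24.544.
Area = ½·l·k·sin M ≈ 244.74.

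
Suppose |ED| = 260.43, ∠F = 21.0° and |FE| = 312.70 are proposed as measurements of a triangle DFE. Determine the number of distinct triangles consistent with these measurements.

|FE|·sin F = 312.70·sin(21.0°) ≈ 112.1.
Since |FE| sin F < |ED| < |FE| (112.1 < 260.43 < 312.70), two triangles exist.

2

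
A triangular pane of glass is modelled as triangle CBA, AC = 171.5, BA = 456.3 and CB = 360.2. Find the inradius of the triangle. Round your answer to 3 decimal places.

Semiperimeter s = (456.3 + 171.5 + 360.2)/2 = 494.
Heron's formula: area = √(494·37.7·322.5·133.8) ≈ 28348.
Inradius = area/s = 28348/494 ≈ 57.385.

r ≈ 57.385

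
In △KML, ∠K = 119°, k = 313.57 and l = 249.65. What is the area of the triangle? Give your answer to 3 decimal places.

11356.616

Law of sines: sin L = l·sin K/k ≈ 0.69633.
Since k ≥ l, only the acute value applies: ∠L ≈ 44.13°.
Then ∠M = 180° − ∠K − ∠L ≈ 16.87°.
Law of sines gives m = k·sin M/sin K ≈ 104.02.
Area = ½·k·l·sin M ≈ 11357.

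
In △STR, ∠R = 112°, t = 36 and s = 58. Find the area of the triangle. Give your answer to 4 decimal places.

967.9799

Area = ½·s·t·sin R ≈ 967.98.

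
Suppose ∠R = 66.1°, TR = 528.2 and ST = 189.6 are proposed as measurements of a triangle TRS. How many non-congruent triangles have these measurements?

TR·sin R = 528.2·sin(66.1°) ≈ 482.9.
Since ST = 189.6 < 482.9 = TR sin R, no triangle exists.

0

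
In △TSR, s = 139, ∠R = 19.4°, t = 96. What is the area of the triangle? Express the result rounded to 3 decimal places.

2216.179

Area = ½·t·s·sin R ≈ 2216.2.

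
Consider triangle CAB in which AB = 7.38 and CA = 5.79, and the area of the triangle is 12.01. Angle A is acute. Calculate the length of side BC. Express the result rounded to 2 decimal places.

4.16

From area = ½·CA·AB·sin A, we get sin A = 2·area/(CA·AB) ≈ 0.56213.
Taking the acute solution, ∠A ≈ 0.5970 rad.
Law of cosines then gives BC ≈ 4.1604.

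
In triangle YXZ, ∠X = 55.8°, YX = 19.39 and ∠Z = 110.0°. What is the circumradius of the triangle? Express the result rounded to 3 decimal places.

R ≈ 10.317

The third angle is ∠Y = 180° − ∠X − ∠Z = 14.20°.
Law of sines: XZ = YX·sin Y/sin Z ≈ 5.0618.
Law of sines: ZY = YX·sin X/sin Z ≈ 17.066.
Circumradius = YX/(2 sin Z) ≈ 10.317.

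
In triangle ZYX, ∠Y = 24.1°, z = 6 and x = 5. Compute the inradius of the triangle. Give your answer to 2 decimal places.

0.91

By the law of cosines, y² = x² + z² − 2·x·z·cos Y = 6.2299, so y ≈ 2.496.
Area = ½·x·z·sin Y ≈ 6.125.
Semiperimeter s = (6+2.496+5)/2 = 6.748.
Inradius = area/s = 6.125/6.748 ≈ 0.90767.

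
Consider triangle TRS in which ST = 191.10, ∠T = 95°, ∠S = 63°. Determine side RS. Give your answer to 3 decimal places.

508.194

The third angle is ∠R = 180° − ∠S − ∠T = 22.00°.
Law of sines: RS = ST·sin T/sin R ≈ 508.19.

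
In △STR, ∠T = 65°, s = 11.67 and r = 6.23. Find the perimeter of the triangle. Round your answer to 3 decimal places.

By the law of cosines, t² = r² + s² − 2·r·s·cos T = 113.55, so t ≈ 10.656.
Semiperimeter p = (11.67+10.656+6.23)/2 = 14.278.
Perimeter = 11.67 + 10.656 + 6.23 = 28.556.

perimeter ≈ 28.556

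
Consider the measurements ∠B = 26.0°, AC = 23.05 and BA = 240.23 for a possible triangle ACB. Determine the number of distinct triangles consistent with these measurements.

0

BA·sin B = 240.23·sin(26.0°) ≈ 105.3.
Since AC = 23.05 < 105.3 = BA sin B, no triangle exists.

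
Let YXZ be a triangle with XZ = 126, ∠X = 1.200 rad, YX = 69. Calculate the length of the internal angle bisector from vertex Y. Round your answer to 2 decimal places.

67.67

By the law of cosines, ZY² = YX² + XZ² − 2·YX·XZ·cos X = 14336, so ZY ≈ 119.73.
Law of cosines again: cos Y = (ZY² + YX² − XZ²)/(2·ZY·YX) ≈ 0.19496, so ∠Y ≈ 1.375 rad.
The bisector from Y has length 2·ZY·YX·cos(∠Y/2)/(ZY+YX) ≈ 67.672.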